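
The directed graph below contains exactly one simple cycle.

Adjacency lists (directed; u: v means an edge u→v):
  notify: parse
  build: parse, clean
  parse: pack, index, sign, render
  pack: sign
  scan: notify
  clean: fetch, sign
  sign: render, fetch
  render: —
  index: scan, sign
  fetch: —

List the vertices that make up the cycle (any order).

DFS with gray/black marking from parse:
parse gray
  pack gray
    sign gray
      render gray
      render black
      fetch gray
      fetch black
    sign black
  pack black
  index gray
    scan gray
      notify gray
        notify→parse: parse is gray → back edge
Back edge closes the cycle parse → index → scan → notify → parse; its vertices are {scan, index, parse, notify}.

scan, index, parse, notify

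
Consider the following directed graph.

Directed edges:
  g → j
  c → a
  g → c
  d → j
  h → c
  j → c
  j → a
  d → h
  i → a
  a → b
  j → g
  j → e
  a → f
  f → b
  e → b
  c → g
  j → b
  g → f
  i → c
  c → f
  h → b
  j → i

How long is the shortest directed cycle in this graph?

For each vertex v, BFS finds the shortest path from v back to v.
The shortest such closed walk is j → g → j, length 2.

2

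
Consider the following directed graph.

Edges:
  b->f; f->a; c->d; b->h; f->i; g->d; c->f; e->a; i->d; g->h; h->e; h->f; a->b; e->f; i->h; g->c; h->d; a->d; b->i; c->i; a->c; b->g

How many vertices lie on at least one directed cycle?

A vertex is on a directed cycle iff it belongs to a strongly connected component of size ≥ 2 (or has a self-loop).
The vertices on cycles are {a, b, c, e, f, g, h, i} — 8 in total.

8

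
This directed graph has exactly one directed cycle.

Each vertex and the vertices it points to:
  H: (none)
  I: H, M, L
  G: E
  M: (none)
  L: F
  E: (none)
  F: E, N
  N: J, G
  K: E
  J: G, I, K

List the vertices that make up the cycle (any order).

F, I, J, L, N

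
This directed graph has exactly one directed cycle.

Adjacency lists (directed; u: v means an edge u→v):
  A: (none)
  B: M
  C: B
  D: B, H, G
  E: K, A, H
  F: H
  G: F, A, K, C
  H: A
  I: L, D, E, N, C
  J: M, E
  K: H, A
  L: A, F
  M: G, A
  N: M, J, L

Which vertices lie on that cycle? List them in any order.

B, C, G, M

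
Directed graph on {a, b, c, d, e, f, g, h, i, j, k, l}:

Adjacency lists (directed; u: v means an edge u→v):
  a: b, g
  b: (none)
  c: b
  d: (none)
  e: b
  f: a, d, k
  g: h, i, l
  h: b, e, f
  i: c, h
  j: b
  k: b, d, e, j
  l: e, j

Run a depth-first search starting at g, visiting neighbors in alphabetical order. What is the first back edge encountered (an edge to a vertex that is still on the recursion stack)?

DFS from g (visiting neighbors in alphabetical order); mark gray on enter, black on exit:
g gray
  h gray
    b gray
    b black
    e gray
      e→b: b black — skip
    e black
    f gray
      a gray
        a→b: b black — skip
        a→g: g is gray → back edge
First back edge: a → g.

a→g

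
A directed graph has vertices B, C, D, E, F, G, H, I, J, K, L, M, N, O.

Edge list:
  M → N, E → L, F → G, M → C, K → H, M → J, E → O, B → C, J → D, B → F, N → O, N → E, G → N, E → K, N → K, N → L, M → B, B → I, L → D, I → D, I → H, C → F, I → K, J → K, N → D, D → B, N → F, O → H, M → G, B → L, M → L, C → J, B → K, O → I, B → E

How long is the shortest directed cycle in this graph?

3

For each vertex v, BFS finds the shortest path from v back to v.
The shortest such closed walk is G → N → F → G, length 3.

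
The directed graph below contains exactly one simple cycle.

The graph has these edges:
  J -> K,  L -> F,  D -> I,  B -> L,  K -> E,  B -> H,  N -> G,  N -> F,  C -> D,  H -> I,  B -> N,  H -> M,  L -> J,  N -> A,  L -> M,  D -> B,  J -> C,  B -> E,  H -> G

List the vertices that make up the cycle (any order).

B, C, D, J, L

DFS with gray/black marking from B:
B gray
  L gray
    F gray
    F black
    M gray
    M black
    J gray
      C gray
        D gray
          I gray
          I black
          D→B: B is gray → back edge
Back edge closes the cycle B → L → J → C → D → B; its vertices are {B, C, D, J, L}.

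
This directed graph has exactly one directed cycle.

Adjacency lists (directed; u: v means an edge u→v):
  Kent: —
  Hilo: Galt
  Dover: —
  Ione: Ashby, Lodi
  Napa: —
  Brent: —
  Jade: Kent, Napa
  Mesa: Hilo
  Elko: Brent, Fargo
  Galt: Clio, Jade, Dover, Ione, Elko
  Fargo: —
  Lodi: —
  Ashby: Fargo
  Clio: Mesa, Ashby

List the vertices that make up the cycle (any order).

DFS with gray/black marking from Galt:
Galt gray
  Clio gray
    Mesa gray
      Hilo gray
        Hilo→Galt: Galt is gray → back edge
Back edge closes the cycle Galt → Clio → Mesa → Hilo → Galt; its vertices are {Clio, Galt, Hilo, Mesa}.

Clio, Galt, Hilo, Mesa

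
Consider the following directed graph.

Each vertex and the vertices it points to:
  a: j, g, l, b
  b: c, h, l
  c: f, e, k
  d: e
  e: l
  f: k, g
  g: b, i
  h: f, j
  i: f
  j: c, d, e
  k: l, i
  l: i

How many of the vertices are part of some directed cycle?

11

A vertex is on a directed cycle iff it belongs to a strongly connected component of size ≥ 2 (or has a self-loop).
The vertices on cycles are {b, c, d, e, f, g, h, i, j, k, l} — 11 in total.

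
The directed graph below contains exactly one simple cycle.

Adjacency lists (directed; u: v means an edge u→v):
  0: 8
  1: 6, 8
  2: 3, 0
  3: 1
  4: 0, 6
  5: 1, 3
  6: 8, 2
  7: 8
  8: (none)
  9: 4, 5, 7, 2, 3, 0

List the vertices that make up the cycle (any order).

DFS with gray/black marking from 6:
6 gray
  8 gray
  8 black
  2 gray
    3 gray
      1 gray
        1→6: 6 is gray → back edge
Back edge closes the cycle 6 → 2 → 3 → 1 → 6; its vertices are {1, 2, 3, 6}.

1, 2, 3, 6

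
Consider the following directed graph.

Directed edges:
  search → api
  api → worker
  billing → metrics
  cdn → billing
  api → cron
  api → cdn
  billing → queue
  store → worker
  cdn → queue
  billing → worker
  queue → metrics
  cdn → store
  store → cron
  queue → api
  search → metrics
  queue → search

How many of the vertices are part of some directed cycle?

5

A vertex is on a directed cycle iff it belongs to a strongly connected component of size ≥ 2 (or has a self-loop).
The vertices on cycles are {api, cdn, queue, search, billing} — 5 in total.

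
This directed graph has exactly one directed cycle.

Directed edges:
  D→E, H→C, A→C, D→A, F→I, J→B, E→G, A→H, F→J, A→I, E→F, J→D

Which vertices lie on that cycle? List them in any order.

DFS with gray/black marking from D:
D gray
  A gray
    H gray
      C gray
      C black
    H black
    A→C: C black — skip
    I gray
    I black
  A black
  E gray
    F gray
      F→I: I black — skip
      J gray
        J→D: D is gray → back edge
Back edge closes the cycle D → E → F → J → D; its vertices are {D, E, F, J}.

D, E, F, J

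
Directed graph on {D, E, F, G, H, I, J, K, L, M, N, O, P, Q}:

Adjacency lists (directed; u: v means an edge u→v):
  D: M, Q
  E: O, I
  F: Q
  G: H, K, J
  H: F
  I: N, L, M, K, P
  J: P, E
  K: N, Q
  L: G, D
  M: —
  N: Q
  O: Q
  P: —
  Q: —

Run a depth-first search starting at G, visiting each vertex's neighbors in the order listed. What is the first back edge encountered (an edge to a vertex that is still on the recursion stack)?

L→G

DFS from G (visiting each vertex's neighbors in the order listed); mark gray on enter, black on exit:
G gray
  H gray
    F gray
      Q gray
      Q black
    F black
  H black
  K gray
    N gray
      N→Q: Q black — skip
    N black
    K→Q: Q black — skip
  K black
  J gray
    P gray
    P black
    E gray
      O gray
        O→Q: Q black — skip
      O black
      I gray
        I→N: N black — skip
        L gray
          L→G: G is gray → back edge
First back edge: L → G.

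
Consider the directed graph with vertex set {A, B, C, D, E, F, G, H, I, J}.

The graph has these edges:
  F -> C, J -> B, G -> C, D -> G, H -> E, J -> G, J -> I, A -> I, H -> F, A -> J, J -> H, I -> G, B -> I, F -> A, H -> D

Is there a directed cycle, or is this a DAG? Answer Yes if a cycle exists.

Yes

DFS with white/gray/black marking, starting from E:
E gray
E black
A gray
  J gray
    I gray
      G gray
        C gray
        C black
      G black
    I black
    B gray
      B→I: I black — skip
    B black
    H gray
      F gray
        F→C: C black — skip
        F→A: A is gray → back edge
Back edge found, so a cycle exists: A → J → H → F → A.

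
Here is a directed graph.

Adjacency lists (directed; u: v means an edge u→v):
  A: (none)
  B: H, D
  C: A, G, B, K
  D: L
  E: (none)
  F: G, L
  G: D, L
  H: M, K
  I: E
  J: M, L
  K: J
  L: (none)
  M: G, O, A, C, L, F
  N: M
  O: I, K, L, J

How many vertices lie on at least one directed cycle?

7

A vertex is on a directed cycle iff it belongs to a strongly connected component of size ≥ 2 (or has a self-loop).
The vertices on cycles are {B, C, H, J, K, M, O} — 7 in total.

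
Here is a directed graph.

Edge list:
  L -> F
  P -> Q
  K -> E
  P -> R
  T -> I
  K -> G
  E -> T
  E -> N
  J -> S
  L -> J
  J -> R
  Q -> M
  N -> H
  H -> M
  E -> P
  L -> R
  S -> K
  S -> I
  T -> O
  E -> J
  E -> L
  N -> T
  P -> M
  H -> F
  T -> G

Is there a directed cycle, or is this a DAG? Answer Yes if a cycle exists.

Yes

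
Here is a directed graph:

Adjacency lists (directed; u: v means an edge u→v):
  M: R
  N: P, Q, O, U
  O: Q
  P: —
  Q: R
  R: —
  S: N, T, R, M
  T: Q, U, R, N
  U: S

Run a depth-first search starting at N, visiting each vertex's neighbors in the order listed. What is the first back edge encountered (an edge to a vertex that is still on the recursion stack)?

DFS from N (visiting each vertex's neighbors in the order listed); mark gray on enter, black on exit:
N gray
  P gray
  P black
  Q gray
    R gray
    R black
  Q black
  O gray
    O→Q: Q black — skip
  O black
  U gray
    S gray
      S→N: N is gray → back edge
First back edge: S → N.

S→N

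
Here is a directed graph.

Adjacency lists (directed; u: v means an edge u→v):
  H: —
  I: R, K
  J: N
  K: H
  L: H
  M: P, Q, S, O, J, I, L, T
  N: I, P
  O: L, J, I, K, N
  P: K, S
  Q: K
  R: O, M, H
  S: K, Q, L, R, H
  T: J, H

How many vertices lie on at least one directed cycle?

A vertex is on a directed cycle iff it belongs to a strongly connected component of size ≥ 2 (or has a self-loop).
The vertices on cycles are {I, J, M, N, O, P, R, S, T} — 9 in total.

9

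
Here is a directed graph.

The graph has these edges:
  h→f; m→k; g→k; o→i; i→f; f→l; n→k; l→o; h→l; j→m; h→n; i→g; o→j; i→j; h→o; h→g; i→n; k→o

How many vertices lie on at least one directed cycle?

9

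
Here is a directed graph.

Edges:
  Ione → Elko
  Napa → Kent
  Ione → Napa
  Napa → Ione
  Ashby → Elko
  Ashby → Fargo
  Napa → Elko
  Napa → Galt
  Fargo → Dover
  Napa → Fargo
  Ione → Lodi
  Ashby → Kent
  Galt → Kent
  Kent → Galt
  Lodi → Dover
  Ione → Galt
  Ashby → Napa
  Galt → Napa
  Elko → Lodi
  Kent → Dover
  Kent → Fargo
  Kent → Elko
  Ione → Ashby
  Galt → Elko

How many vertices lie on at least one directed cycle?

5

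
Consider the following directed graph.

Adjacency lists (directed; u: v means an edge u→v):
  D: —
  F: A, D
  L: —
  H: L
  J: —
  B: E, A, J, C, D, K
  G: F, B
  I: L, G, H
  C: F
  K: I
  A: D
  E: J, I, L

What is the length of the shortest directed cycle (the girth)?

For each vertex v, BFS finds the shortest path from v back to v.
The shortest such closed walk is I → G → B → E → I, length 4.

4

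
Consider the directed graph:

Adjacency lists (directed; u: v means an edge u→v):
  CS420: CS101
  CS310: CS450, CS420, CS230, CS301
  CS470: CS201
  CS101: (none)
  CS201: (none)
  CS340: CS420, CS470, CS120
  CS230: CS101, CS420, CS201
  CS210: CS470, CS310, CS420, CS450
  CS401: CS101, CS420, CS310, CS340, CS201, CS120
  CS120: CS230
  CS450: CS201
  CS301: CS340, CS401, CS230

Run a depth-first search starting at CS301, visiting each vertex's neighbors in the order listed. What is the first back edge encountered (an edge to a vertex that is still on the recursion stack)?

DFS from CS301 (visiting each vertex's neighbors in the order listed); mark gray on enter, black on exit:
CS301 gray
  CS340 gray
    CS420 gray
      CS101 gray
      CS101 black
    CS420 black
    CS470 gray
      CS201 gray
      CS201 black
    CS470 black
    CS120 gray
      CS230 gray
        CS230→CS101: CS101 black — skip
        CS230→CS420: CS420 black — skip
        CS230→CS201: CS201 black — skip
      CS230 black
    CS120 black
  CS340 black
  CS401 gray
    CS401→CS101: CS101 black — skip
    CS401→CS420: CS420 black — skip
    CS310 gray
      CS450 gray
        CS450→CS201: CS201 black — skip
      CS450 black
      CS310→CS420: CS420 black — skip
      CS310→CS230: CS230 black — skip
      CS310→CS301: CS301 is gray → back edge
First back edge: CS310 → CS301.

CS310->CS301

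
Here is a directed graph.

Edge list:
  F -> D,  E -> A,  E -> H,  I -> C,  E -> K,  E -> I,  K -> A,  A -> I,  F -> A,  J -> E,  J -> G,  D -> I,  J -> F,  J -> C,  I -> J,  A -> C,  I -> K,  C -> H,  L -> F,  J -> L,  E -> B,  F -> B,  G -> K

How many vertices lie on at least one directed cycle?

9

A vertex is on a directed cycle iff it belongs to a strongly connected component of size ≥ 2 (or has a self-loop).
The vertices on cycles are {A, D, E, F, G, I, J, K, L} — 9 in total.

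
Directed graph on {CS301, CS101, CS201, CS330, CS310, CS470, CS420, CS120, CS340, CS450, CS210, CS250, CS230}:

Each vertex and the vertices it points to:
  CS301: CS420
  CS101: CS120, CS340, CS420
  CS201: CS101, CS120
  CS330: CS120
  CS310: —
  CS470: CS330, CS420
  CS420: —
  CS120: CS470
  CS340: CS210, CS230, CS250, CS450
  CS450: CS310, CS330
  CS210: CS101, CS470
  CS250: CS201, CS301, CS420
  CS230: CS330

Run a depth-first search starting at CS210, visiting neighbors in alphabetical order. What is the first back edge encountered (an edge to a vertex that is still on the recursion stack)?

CS330->CS120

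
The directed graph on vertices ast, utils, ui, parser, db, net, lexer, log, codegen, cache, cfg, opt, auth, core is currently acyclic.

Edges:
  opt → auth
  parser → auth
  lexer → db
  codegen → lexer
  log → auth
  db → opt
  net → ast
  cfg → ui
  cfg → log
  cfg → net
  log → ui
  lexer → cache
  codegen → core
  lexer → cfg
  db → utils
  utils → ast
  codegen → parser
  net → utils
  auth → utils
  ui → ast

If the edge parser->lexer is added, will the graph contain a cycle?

No

Adding parser→lexer creates a cycle iff lexer can already reach parser.
Explore from lexer: no path reaches parser. The graph stays acyclic.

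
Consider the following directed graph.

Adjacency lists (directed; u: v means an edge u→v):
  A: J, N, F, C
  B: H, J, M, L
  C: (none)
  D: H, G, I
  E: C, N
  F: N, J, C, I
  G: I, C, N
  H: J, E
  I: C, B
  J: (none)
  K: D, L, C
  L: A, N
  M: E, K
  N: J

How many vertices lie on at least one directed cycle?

9

A vertex is on a directed cycle iff it belongs to a strongly connected component of size ≥ 2 (or has a self-loop).
The vertices on cycles are {A, B, D, F, G, I, K, L, M} — 9 in total.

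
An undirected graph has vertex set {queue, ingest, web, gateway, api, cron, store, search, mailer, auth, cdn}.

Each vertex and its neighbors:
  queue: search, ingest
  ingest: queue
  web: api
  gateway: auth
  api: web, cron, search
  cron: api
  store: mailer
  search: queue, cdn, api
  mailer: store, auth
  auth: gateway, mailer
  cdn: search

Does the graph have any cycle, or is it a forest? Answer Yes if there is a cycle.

No

DFS, tracking each vertex's parent; an edge to a visited non-parent vertex closes a cycle.
Start from ingest:
visit ingest (parent –)
  visit queue (parent ingest)
    visit search (parent queue)
      search–queue: parent, skip
      visit cdn (parent search)
        cdn–search: parent, skip
      visit api (parent search)
        visit web (parent api)
          web–api: parent, skip
        visit cron (parent api)
          cron–api: parent, skip
        api–search: parent, skip
    queue–ingest: parent, skip
visit gateway (parent –)
  visit auth (parent gateway)
    auth–gateway: parent, skip
    visit mailer (parent auth)
      visit store (parent mailer)
        store–mailer: parent, skip
      mailer–auth: parent, skip
No non-parent visited neighbor found — the graph is a forest.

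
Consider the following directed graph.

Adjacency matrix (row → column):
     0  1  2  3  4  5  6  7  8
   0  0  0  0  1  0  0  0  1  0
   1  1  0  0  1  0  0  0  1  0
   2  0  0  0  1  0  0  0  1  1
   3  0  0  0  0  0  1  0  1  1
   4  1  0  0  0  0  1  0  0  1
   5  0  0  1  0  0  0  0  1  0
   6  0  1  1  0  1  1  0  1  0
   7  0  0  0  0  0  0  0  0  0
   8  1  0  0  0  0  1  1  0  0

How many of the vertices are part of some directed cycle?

8

A vertex is on a directed cycle iff it belongs to a strongly connected component of size ≥ 2 (or has a self-loop).
The vertices on cycles are {0, 1, 2, 3, 4, 5, 6, 8} — 8 in total.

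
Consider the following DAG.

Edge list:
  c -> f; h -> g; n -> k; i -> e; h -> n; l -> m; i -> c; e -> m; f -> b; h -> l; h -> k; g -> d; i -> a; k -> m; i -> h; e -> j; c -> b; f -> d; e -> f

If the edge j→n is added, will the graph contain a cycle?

Adding j→n creates a cycle iff n can already reach j.
Explore from n: no path reaches j. The graph stays acyclic.

No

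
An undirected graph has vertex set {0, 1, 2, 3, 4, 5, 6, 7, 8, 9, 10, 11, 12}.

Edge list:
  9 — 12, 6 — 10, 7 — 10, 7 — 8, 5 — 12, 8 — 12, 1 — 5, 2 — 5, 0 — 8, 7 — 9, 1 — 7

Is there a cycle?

DFS, tracking each vertex's parent; an edge to a visited non-parent vertex closes a cycle.
Start from 6:
visit 6 (parent –)
  visit 10 (parent 6)
    10–6: parent, skip
    visit 7 (parent 10)
      visit 1 (parent 7)
        visit 5 (parent 1)
          visit 12 (parent 5)
            visit 8 (parent 12)
              8–7: 7 visited and ≠ parent → cycle
Cycle: 7 – 1 – 5 – 12 – 8 – 7.

Yes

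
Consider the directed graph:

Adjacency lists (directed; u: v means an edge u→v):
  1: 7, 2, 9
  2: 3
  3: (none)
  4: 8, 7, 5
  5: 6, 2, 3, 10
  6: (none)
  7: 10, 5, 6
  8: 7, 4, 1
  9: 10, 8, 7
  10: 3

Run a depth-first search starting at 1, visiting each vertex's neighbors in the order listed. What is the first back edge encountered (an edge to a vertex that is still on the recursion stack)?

4→8

DFS from 1 (visiting each vertex's neighbors in the order listed); mark gray on enter, black on exit:
1 gray
  7 gray
    10 gray
      3 gray
      3 black
    10 black
    5 gray
      6 gray
      6 black
      2 gray
        2→3: 3 black — skip
      2 black
      5→3: 3 black — skip
      5→10: 10 black — skip
    5 black
    7→6: 6 black — skip
  7 black
  1→2: 2 black — skip
  9 gray
    9→10: 10 black — skip
    8 gray
      8→7: 7 black — skip
      4 gray
        4→8: 8 is gray → back edge
First back edge: 4 → 8.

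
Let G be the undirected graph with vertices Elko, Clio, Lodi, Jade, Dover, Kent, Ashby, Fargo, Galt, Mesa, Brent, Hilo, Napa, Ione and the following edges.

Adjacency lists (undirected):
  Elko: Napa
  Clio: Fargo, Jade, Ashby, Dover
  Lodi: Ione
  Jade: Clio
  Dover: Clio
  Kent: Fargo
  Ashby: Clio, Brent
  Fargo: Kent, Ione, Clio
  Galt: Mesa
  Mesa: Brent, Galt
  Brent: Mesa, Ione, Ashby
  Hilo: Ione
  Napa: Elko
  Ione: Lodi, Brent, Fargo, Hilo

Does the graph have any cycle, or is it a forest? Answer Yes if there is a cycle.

Yes

DFS, tracking each vertex's parent; an edge to a visited non-parent vertex closes a cycle.
Start from Napa:
visit Napa (parent –)
  visit Elko (parent Napa)
    Elko–Napa: parent, skip
visit Clio (parent –)
  visit Fargo (parent Clio)
    visit Kent (parent Fargo)
      Kent–Fargo: parent, skip
    visit Ione (parent Fargo)
      visit Lodi (parent Ione)
        Lodi–Ione: parent, skip
      visit Brent (parent Ione)
        visit Mesa (parent Brent)
          Mesa–Brent: parent, skip
          visit Galt (parent Mesa)
            Galt–Mesa: parent, skip
        Brent–Ione: parent, skip
        visit Ashby (parent Brent)
          Ashby–Clio: Clio visited and ≠ parent → cycle
Cycle: Clio – Fargo – Ione – Brent – Ashby – Clio.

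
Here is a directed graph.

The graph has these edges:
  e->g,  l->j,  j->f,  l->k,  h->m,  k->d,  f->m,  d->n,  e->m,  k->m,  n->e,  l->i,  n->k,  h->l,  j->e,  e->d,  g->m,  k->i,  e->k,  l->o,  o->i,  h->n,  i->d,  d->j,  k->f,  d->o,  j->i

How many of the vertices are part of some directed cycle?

7

A vertex is on a directed cycle iff it belongs to a strongly connected component of size ≥ 2 (or has a self-loop).
The vertices on cycles are {d, e, i, j, k, n, o} — 7 in total.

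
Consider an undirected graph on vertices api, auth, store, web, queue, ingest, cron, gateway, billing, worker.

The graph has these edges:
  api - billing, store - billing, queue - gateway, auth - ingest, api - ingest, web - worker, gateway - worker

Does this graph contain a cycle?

No

DFS, tracking each vertex's parent; an edge to a visited non-parent vertex closes a cycle.
Start from api:
visit api (parent –)
  visit billing (parent api)
    visit store (parent billing)
      store–billing: parent, skip
    billing–api: parent, skip
  visit ingest (parent api)
    visit auth (parent ingest)
      auth–ingest: parent, skip
    ingest–api: parent, skip
visit web (parent –)
  visit worker (parent web)
    worker–web: parent, skip
    visit gateway (parent worker)
      visit queue (parent gateway)
        queue–gateway: parent, skip
      gateway–worker: parent, skip
visit cron (parent –)
No non-parent visited neighbor found — the graph is a forest.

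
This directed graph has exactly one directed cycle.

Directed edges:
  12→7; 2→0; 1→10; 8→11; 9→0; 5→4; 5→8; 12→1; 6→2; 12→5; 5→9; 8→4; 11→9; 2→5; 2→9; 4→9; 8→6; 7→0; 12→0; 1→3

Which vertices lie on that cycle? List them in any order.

DFS with gray/black marking from 5:
5 gray
  9 gray
    0 gray
    0 black
  9 black
  4 gray
    4→9: 9 black — skip
  4 black
  8 gray
    11 gray
      11→9: 9 black — skip
    11 black
    6 gray
      2 gray
        2→5: 5 is gray → back edge
Back edge closes the cycle 5 → 8 → 6 → 2 → 5; its vertices are {2, 5, 6, 8}.

2, 5, 6, 8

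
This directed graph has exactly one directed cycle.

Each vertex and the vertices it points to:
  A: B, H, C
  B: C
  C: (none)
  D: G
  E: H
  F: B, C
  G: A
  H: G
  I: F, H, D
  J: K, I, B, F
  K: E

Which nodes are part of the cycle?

DFS with gray/black marking from G:
G gray
  A gray
    B gray
      C gray
      C black
    B black
    H gray
      H→G: G is gray → back edge
Back edge closes the cycle G → A → H → G; its vertices are {A, G, H}.

A, G, H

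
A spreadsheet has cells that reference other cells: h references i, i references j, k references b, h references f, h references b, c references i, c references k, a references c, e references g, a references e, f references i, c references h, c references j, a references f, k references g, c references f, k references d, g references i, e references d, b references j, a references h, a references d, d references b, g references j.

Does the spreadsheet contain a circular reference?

No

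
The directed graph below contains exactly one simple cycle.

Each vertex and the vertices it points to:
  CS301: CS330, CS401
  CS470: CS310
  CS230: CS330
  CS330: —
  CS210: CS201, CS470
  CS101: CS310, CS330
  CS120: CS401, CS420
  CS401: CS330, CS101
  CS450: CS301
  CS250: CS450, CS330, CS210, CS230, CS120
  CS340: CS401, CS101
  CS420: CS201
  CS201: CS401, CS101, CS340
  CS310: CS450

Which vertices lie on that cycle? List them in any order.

CS101, CS301, CS310, CS401, CS450

DFS with gray/black marking from CS310:
CS310 gray
  CS450 gray
    CS301 gray
      CS330 gray
      CS330 black
      CS401 gray
        CS401→CS330: CS330 black — skip
        CS101 gray
          CS101→CS310: CS310 is gray → back edge
Back edge closes the cycle CS310 → CS450 → CS301 → CS401 → CS101 → CS310; its vertices are {CS101, CS301, CS310, CS401, CS450}.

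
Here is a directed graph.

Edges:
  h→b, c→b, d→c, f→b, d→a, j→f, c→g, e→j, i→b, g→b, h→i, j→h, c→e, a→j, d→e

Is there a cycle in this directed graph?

DFS with white/gray/black marking, starting from b:
b gray
b black
a gray
  j gray
    f gray
      f→b: b black — skip
    f black
    h gray
      h→b: b black — skip
      i gray
        i→b: b black — skip
      i black
    h black
  j black
a black
c gray
  g gray
    g→b: b black — skip
  g black
  c→b: b black — skip
  e gray
    e→j: j black — skip
  e black
c black
d gray
  d→e: e black — skip
  d→a: a black — skip
  d→c: c black — skip
d black
Every edge goes to a white or black vertex — no back edge, so the graph is acyclic.

No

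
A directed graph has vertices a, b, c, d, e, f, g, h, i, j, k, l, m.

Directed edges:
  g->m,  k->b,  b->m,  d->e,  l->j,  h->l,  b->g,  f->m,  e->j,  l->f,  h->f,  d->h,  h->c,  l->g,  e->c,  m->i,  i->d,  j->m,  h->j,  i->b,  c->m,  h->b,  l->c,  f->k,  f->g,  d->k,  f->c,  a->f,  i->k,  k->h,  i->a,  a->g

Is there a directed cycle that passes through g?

Yes

g is on a cycle iff g can reach itself via ≥1 edge.
g → m → i → b → g — yes.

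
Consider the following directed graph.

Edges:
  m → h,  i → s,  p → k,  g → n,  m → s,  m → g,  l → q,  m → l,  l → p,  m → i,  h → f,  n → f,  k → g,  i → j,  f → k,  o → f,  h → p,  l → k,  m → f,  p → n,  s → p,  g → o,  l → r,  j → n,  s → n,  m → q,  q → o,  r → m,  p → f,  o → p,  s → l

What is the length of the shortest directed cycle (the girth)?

For each vertex v, BFS finds the shortest path from v back to v.
The shortest such closed walk is m → l → r → m, length 3.

3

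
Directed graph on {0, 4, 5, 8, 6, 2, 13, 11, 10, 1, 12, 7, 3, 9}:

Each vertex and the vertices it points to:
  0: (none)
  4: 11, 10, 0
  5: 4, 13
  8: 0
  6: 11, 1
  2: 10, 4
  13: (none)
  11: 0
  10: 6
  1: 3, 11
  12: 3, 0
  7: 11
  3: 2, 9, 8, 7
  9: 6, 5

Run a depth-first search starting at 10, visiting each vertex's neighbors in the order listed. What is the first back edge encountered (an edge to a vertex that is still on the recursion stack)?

2→10

DFS from 10 (visiting each vertex's neighbors in the order listed); mark gray on enter, black on exit:
10 gray
  6 gray
    11 gray
      0 gray
      0 black
    11 black
    1 gray
      3 gray
        2 gray
          2→10: 10 is gray → back edge
First back edge: 2 → 10.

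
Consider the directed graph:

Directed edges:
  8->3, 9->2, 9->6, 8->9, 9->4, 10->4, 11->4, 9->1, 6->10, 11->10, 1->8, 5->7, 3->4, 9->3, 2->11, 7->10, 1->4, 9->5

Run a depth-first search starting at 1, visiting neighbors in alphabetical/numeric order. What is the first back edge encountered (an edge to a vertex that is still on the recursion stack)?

DFS from 1 (visiting neighbors in alphabetical/numeric order); mark gray on enter, black on exit:
1 gray
  4 gray
  4 black
  8 gray
    3 gray
      3→4: 4 black — skip
    3 black
    9 gray
      9→1: 1 is gray → back edge
First back edge: 9 → 1.

9->1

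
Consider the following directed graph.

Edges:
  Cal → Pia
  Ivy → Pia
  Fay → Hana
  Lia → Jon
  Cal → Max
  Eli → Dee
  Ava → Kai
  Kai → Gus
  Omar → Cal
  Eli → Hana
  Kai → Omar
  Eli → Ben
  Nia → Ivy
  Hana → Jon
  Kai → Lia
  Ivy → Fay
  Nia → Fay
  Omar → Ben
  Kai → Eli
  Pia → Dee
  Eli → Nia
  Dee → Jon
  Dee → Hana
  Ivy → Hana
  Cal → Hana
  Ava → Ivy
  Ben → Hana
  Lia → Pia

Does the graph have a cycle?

No

DFS with white/gray/black marking, starting from Cal:
Cal gray
  Pia gray
    Dee gray
      Jon gray
      Jon black
      Hana gray
        Hana→Jon: Jon black — skip
      Hana black
    Dee black
  Pia black
  Max gray
  Max black
  Cal→Hana: Hana black — skip
Cal black
Kai gray
  Lia gray
    Lia→Jon: Jon black — skip
    Lia→Pia: Pia black — skip
  Lia black
  Gus gray
  Gus black
  Eli gray
    Ben gray
      Ben→Hana: Hana black — skip
    Ben black
    Nia gray
      Ivy gray
        Fay gray
          Fay→Hana: Hana black — skip
        Fay black
        Ivy→Pia: Pia black — skip
        Ivy→Hana: Hana black — skip
      Ivy black
      Nia→Fay: Fay black — skip
    Nia black
    Eli→Hana: Hana black — skip
    Eli→Dee: Dee black — skip
  Eli black
  Omar gray
    Omar→Ben: Ben black — skip
    Omar→Cal: Cal black — skip
  Omar black
Kai black
Ava gray
  Ava→Ivy: Ivy black — skip
  Ava→Kai: Kai black — skip
Ava black
Every edge goes to a white or black vertex — no back edge, so the graph is acyclic.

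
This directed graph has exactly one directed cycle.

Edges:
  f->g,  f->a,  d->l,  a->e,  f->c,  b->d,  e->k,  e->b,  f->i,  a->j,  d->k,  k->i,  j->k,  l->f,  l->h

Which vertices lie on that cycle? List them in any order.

DFS with gray/black marking from d:
d gray
  k gray
    i gray
    i black
  k black
  l gray
    h gray
    h black
    f gray
      g gray
      g black
      f→i: i black — skip
      c gray
      c black
      a gray
        e gray
          e→k: k black — skip
          b gray
            b→d: d is gray → back edge
Back edge closes the cycle d → l → f → a → e → b → d; its vertices are {a, b, d, e, f, l}.

a, b, d, e, f, l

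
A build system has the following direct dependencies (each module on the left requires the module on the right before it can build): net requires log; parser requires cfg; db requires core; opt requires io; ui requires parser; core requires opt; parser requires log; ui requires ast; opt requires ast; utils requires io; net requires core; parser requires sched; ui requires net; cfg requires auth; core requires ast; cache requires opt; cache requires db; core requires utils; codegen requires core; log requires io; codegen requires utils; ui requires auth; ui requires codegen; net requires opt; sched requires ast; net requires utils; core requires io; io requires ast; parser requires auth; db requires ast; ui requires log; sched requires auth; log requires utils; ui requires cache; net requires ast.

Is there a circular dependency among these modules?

No

DFS with white/gray/black marking, starting from log:
log gray
  utils gray
    io gray
      ast gray
      ast black
    io black
  utils black
  log→io: io black — skip
log black
codegen gray
  codegen→utils: utils black — skip
  core gray
    core→ast: ast black — skip
    core→utils: utils black — skip
    opt gray
      opt→io: io black — skip
      opt→ast: ast black — skip
    opt black
    core→io: io black — skip
  core black
codegen black
cfg gray
  auth gray
  auth black
cfg black
sched gray
  sched→ast: ast black — skip
  sched→auth: auth black — skip
sched black
net gray
  net→utils: utils black — skip
  net→log: log black — skip
  net→core: core black — skip
  net→ast: ast black — skip
  net→opt: opt black — skip
net black
cache gray
  cache→opt: opt black — skip
  db gray
    db→ast: ast black — skip
    db→core: core black — skip
  db black
cache black
parser gray
  parser→log: log black — skip
  parser→sched: sched black — skip
  parser→auth: auth black — skip
  parser→cfg: cfg black — skip
parser black
ui gray
  ui→parser: parser black — skip
  ui→codegen: codegen black — skip
  ui→cache: cache black — skip
  ui→net: net black — skip
  ui→log: log black — skip
  ui→ast: ast black — skip
  ui→auth: auth black — skip
ui black
Every edge goes to a white or black vertex — no back edge, so the graph is acyclic.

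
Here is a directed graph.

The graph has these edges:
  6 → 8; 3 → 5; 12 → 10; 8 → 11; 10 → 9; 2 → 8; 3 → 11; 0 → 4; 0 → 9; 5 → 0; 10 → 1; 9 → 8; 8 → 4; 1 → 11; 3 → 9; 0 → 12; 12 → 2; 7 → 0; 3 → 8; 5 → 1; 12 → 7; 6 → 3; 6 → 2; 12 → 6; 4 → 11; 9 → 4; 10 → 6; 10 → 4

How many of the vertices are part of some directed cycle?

A vertex is on a directed cycle iff it belongs to a strongly connected component of size ≥ 2 (or has a self-loop).
The vertices on cycles are {0, 3, 5, 6, 7, 10, 12} — 7 in total.

7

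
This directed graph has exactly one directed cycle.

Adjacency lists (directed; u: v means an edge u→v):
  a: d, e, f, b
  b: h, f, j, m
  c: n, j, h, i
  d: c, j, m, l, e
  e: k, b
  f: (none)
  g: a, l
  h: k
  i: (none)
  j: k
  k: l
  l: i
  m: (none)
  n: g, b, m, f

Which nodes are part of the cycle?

DFS with gray/black marking from a:
a gray
  d gray
    c gray
      n gray
        g gray
          g→a: a is gray → back edge
Back edge closes the cycle a → d → c → n → g → a; its vertices are {a, c, d, g, n}.

a, c, d, g, n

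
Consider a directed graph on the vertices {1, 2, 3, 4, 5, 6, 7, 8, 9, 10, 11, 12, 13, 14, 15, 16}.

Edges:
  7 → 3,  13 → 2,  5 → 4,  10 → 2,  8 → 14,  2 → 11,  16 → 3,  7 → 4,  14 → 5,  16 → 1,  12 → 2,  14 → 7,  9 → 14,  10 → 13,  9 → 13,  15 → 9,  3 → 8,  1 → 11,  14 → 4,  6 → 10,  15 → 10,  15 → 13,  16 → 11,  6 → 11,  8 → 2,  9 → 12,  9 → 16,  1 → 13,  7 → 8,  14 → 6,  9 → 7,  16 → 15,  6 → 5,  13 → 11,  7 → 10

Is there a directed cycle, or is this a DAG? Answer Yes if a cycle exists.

Yes

DFS with white/gray/black marking, starting from 4:
4 gray
4 black
1 gray
  13 gray
    2 gray
      11 gray
      11 black
    2 black
    13→11: 11 black — skip
  13 black
  1→11: 11 black — skip
1 black
3 gray
  8 gray
    14 gray
      5 gray
        5→4: 4 black — skip
      5 black
      14→4: 4 black — skip
      7 gray
        7→3: 3 is gray → back edge
Back edge found, so a cycle exists: 3 → 8 → 14 → 7 → 3.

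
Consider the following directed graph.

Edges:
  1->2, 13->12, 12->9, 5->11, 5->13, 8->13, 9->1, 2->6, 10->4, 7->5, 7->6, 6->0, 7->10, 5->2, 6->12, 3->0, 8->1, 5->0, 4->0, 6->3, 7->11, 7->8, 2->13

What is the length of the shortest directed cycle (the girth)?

For each vertex v, BFS finds the shortest path from v back to v.
The shortest such closed walk is 6 → 12 → 9 → 1 → 2 → 6, length 5.

5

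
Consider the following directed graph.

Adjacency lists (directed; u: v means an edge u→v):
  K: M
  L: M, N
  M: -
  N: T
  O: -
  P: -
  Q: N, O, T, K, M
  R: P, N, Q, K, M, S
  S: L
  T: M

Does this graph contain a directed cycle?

No

DFS with white/gray/black marking, starting from Q:
Q gray
  N gray
    T gray
      M gray
      M black
    T black
  N black
  O gray
  O black
  Q→T: T black — skip
  K gray
    K→M: M black — skip
  K black
  Q→M: M black — skip
Q black
L gray
  L→M: M black — skip
  L→N: N black — skip
L black
P gray
P black
R gray
  R→P: P black — skip
  R→N: N black — skip
  R→Q: Q black — skip
  R→K: K black — skip
  R→M: M black — skip
  S gray
    S→L: L black — skip
  S black
R black
Every edge goes to a white or black vertex — no back edge, so the graph is acyclic.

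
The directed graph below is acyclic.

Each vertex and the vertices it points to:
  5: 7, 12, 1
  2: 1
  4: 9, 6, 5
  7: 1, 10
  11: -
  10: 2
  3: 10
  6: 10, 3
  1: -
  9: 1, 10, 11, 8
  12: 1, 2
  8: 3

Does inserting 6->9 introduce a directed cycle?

Adding 6→9 creates a cycle iff 9 can already reach 6.
Explore from 9: no path reaches 6. The graph stays acyclic.

No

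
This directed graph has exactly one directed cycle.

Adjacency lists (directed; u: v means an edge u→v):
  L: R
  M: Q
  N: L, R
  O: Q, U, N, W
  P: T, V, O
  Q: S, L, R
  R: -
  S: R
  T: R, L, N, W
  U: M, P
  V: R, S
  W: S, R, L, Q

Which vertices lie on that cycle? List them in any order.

O, P, U

DFS with gray/black marking from P:
P gray
  T gray
    R gray
    R black
    L gray
      L→R: R black — skip
    L black
    N gray
      N→L: L black — skip
      N→R: R black — skip
    N black
    W gray
      S gray
        S→R: R black — skip
      S black
      W→R: R black — skip
      W→L: L black — skip
      Q gray
        Q→S: S black — skip
        Q→L: L black — skip
        Q→R: R black — skip
      Q black
    W black
  T black
  V gray
    V→R: R black — skip
    V→S: S black — skip
  V black
  O gray
    O→Q: Q black — skip
    U gray
      M gray
        M→Q: Q black — skip
      M black
      U→P: P is gray → back edge
Back edge closes the cycle P → O → U → P; its vertices are {O, P, U}.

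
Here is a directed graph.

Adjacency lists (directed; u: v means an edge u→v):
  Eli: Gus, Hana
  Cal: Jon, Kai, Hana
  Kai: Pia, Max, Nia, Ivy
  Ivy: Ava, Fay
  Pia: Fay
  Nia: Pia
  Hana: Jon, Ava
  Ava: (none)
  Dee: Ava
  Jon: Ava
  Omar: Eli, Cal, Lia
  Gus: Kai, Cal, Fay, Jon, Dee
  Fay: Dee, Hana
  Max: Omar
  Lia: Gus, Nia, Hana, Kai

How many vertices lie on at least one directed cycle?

7

A vertex is on a directed cycle iff it belongs to a strongly connected component of size ≥ 2 (or has a self-loop).
The vertices on cycles are {Cal, Eli, Gus, Kai, Lia, Max, Omar} — 7 in total.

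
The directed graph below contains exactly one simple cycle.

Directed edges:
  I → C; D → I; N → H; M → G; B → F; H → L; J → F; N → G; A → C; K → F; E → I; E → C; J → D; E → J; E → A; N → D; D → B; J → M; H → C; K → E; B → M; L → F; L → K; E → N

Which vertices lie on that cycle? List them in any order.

DFS with gray/black marking from K:
K gray
  E gray
    N gray
      D gray
        B gray
          F gray
          F black
          M gray
            G gray
            G black
          M black
        B black
        I gray
          C gray
          C black
        I black
      D black
      N→G: G black — skip
      H gray
        L gray
          L→K: K is gray → back edge
Back edge closes the cycle K → E → N → H → L → K; its vertices are {E, H, K, L, N}.

E, H, K, L, N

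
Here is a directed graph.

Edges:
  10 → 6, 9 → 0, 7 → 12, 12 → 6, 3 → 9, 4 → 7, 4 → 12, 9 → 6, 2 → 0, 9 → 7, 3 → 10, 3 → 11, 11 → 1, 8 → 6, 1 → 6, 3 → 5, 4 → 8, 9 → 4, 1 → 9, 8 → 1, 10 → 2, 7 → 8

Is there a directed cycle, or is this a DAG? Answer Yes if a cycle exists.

Yes

DFS with white/gray/black marking, starting from 7:
7 gray
  12 gray
    6 gray
    6 black
  12 black
  8 gray
    8→6: 6 black — skip
    1 gray
      9 gray
        9→6: 6 black — skip
        0 gray
        0 black
        4 gray
          4→7: 7 is gray → back edge
Back edge found, so a cycle exists: 7 → 8 → 1 → 9 → 4 → 7.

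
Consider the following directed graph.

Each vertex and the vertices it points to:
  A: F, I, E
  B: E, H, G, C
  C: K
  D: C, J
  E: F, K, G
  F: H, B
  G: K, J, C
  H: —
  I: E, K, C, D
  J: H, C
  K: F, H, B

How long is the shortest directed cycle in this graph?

3

For each vertex v, BFS finds the shortest path from v back to v.
The shortest such closed walk is E → K → B → E, length 3.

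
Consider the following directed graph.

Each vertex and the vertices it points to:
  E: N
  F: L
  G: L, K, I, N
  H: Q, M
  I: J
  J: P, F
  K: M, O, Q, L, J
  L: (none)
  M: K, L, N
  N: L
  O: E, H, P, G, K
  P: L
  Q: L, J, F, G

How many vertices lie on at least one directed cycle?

6

A vertex is on a directed cycle iff it belongs to a strongly connected component of size ≥ 2 (or has a self-loop).
The vertices on cycles are {G, H, K, M, O, Q} — 6 in total.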